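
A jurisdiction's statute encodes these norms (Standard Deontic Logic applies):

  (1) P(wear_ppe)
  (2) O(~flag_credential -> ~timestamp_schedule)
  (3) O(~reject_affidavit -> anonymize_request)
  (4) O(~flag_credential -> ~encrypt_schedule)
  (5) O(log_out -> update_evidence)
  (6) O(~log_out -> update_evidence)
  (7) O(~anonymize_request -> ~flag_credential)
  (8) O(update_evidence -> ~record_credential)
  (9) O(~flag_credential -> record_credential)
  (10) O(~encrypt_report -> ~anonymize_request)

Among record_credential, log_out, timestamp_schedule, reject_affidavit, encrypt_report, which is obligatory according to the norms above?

encrypt_report

By case analysis on ~log_out: premise 6 gives O(~log_out -> update_evidence) and premise 5 gives O(log_out -> update_evidence), so O(update_evidence) either way.
Premise 8 is O(update_evidence -> ~record_credential); since O(update_evidence), deontic closure gives O(~record_credential).
Premise 9 is O(~flag_credential -> record_credential); contrapositively O(~record_credential -> flag_credential). Since O(~record_credential) holds, K gives O(flag_credential).
The contrapositive of premise 7 (O(~anonymize_request -> ~flag_credential)) is O(flag_credential -> anonymize_request), and O(flag_credential) is already established, so O(anonymize_request).
The contrapositive of premise 10 (O(~encrypt_report -> ~anonymize_request)) is O(anonymize_request -> encrypt_report), and O(anonymize_request) is already established, so O(encrypt_report).
So O(encrypt_report) holds — encrypt_report is obligatory. None of the other listed options is made obligatory by any chain of premises.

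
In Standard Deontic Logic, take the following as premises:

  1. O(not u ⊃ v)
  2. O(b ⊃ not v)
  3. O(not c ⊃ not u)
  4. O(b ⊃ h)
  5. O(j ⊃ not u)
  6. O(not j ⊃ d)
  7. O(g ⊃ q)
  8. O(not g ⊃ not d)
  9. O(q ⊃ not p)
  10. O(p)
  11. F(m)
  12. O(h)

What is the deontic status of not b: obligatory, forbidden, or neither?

From premise 10 we have O(p).
Premise 9 is O(q ⊃ not p); contrapositively O(p ⊃ not q). Since O(p) holds, K gives O(not q).
The contrapositive of premise 7 (O(g ⊃ q)) is O(not q ⊃ not g), and O(not q) is already established, so O(not g).
Applying K to premise 8 (O(not g ⊃ not d)) and O(not g) yields O(not d).
The contrapositive of premise 6 (O(not j ⊃ d)) is O(not d ⊃ j), and O(not d) is already established, so O(j).
From O(j) and premise 5, O(j ⊃ not u), we obtain O(not u).
With premise 1, O(not u ⊃ v), the K-axiom yields O(v).
The contrapositive of premise 2 (O(b ⊃ not v)) is O(v ⊃ not b), and O(v) is already established, so O(not b).
Premises 3, 4, 11, 12 do not contribute to this derivation.
Hence not b is obligatory.

Obligatory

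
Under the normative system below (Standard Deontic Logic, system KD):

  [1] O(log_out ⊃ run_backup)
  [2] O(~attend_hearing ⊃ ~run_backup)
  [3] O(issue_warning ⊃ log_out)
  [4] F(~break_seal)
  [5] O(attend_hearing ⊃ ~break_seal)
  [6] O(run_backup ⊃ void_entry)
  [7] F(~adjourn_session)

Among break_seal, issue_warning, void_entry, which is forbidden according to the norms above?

Premise 4, F(~break_seal), is equivalent to O(break_seal).
Premise 5 is O(attend_hearing ⊃ ~break_seal); contrapositively O(break_seal ⊃ ~attend_hearing). Since O(break_seal) holds, K gives O(~attend_hearing).
From O(~attend_hearing) and premise 2, O(~attend_hearing ⊃ ~run_backup), we obtain O(~run_backup).
Premise 1, O(log_out ⊃ run_backup), contraposes to O(~run_backup ⊃ ~log_out); with O(~run_backup) we get O(~log_out).
The contrapositive of premise 3 (O(issue_warning ⊃ log_out)) is O(~log_out ⊃ ~issue_warning), and O(~log_out) is already established, so O(~issue_warning).
So O(~issue_warning) holds, i.e. issue_warning is forbidden. None of the other listed options is forbidden under the premises.

issue_warning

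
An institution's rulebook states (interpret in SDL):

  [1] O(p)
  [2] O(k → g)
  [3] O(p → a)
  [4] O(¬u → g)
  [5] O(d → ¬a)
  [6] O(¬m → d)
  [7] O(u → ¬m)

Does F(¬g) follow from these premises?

Premise 1 gives O(p).
With premise 3, O(p → a), the K-axiom yields O(a).
Premise 5, O(d → ¬a), contraposes to O(a → ¬d); with O(a) we get O(¬d).
Premise 6 is O(¬m → d); contrapositively O(¬d → m). Since O(¬d) holds, K gives O(m).
Premise 7, O(u → ¬m), contraposes to O(m → ¬u); with O(m) we get O(¬u).
From O(¬u) and premise 4, O(¬u → g), we obtain O(g).
Premise 2 does not contribute to this derivation.
So O(g) holds, i.e. F(¬g). The claim follows.

Yes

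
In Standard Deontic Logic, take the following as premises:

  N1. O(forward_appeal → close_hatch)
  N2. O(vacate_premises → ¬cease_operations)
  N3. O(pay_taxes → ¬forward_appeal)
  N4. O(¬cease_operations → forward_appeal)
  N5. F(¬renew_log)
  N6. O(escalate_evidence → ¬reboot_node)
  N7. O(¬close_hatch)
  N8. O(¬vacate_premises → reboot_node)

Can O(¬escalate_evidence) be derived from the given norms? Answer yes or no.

Premise 7 states O(¬close_hatch) outright.
The contrapositive of premise 1 (O(forward_appeal → close_hatch)) is O(¬close_hatch → ¬forward_appeal), and O(¬close_hatch) is already established, so O(¬forward_appeal).
Premise 4, O(¬cease_operations → forward_appeal), contraposes to O(¬forward_appeal → cease_operations); with O(¬forward_appeal) we get O(cease_operations).
The contrapositive of premise 2 (O(vacate_premises → ¬cease_operations)) is O(cease_operations → ¬vacate_premises), and O(cease_operations) is already established, so O(¬vacate_premises).
Applying K to premise 8 (O(¬vacate_premises → reboot_node)) and O(¬vacate_premises) yields O(reboot_node).
The contrapositive of premise 6 (O(escalate_evidence → ¬reboot_node)) is O(reboot_node → ¬escalate_evidence), and O(reboot_node) is already established, so O(¬escalate_evidence).
Premises 3, 5 do not contribute to this derivation.
So O(¬escalate_evidence) follows.

Yes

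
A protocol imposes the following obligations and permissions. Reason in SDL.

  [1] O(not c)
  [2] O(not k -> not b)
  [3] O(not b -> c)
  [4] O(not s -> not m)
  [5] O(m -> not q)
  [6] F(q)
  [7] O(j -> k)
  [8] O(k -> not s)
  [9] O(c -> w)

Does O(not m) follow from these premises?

Premise 1 states O(not c) outright.
Premise 3 is O(not b -> c); contrapositively O(not c -> b). Since O(not c) holds, K gives O(b).
Premise 2, O(not k -> not b), contraposes to O(b -> k); with O(b) we get O(k).
From O(k) and premise 8, O(k -> not s), we obtain O(not s).
Applying K to premise 4 (O(not s -> not m)) and O(not s) yields O(not m).
Premises 5, 6, 7, 9 do not contribute to this derivation.
So O(not m) follows.

Yes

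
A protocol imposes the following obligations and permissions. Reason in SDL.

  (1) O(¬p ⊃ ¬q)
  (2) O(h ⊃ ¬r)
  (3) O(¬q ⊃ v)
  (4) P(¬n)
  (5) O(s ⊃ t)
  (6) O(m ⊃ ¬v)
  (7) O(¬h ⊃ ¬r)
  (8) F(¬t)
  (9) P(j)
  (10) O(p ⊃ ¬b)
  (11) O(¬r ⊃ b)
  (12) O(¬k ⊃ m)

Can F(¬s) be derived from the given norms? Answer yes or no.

No

Premise 5 is O(s ⊃ t); even if O(t) held, inferring O(s) would be affirming the consequent — invalid.
No other premise forces O(s). An ideal world satisfying every premise can still have ¬s true, so F(¬s) is not derivable.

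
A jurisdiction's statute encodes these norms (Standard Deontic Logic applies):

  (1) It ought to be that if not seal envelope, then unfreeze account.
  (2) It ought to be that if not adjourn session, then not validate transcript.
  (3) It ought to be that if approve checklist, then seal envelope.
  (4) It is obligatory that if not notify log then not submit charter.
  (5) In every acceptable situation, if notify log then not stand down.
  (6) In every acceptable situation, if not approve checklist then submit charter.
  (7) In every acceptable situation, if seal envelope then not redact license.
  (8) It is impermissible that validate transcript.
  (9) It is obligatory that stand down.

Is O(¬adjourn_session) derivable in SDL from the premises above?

Premise 2 is O(¬adjourn_session → ¬validate_transcript); even if O(¬validate_transcript) held, inferring O(¬adjourn_session) would be affirming the consequent — invalid.
No other premise forces O(¬adjourn_session). An ideal world satisfying every premise can still have ¬adjourn_session false, so O(¬adjourn_session) is not derivable.

No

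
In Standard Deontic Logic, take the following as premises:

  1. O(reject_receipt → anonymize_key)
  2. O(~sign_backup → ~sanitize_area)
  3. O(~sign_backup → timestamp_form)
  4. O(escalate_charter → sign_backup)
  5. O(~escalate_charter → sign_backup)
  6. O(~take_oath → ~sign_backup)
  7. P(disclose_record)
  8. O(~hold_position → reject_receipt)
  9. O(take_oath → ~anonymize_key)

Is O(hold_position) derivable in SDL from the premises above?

Premises 5 and 4 are O(~escalate_charter → sign_backup) and O(escalate_charter → sign_backup); every ideal world satisfies ~escalate_charter or escalate_charter, so in either case sign_backup holds — hence O(sign_backup).
Premise 6 is O(~take_oath → ~sign_backup); contrapositively O(sign_backup → take_oath). Since O(sign_backup) holds, K gives O(take_oath).
From O(take_oath) and premise 9, O(take_oath → ~anonymize_key), we obtain O(~anonymize_key).
The contrapositive of premise 1 (O(reject_receipt → anonymize_key)) is O(~anonymize_key → ~reject_receipt), and O(~anonymize_key) is already established, so O(~reject_receipt).
The contrapositive of premise 8 (O(~hold_position → reject_receipt)) is O(~reject_receipt → hold_position), and O(~reject_receipt) is already established, so O(hold_position).
Premises 2, 3, 7 do not contribute to this derivation.
So O(hold_position) follows.

Yes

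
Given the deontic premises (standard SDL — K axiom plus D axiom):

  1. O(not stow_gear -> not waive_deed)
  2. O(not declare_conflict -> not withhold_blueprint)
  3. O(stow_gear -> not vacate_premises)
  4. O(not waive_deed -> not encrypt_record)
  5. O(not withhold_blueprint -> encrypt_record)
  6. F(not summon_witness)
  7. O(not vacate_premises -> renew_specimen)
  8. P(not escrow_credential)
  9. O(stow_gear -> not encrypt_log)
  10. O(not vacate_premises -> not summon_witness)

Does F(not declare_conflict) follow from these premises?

F(not summon_witness) at premise 6 means O(summon_witness).
The contrapositive of premise 10 (O(not vacate_premises -> not summon_witness)) is O(summon_witness -> vacate_premises), and O(summon_witness) is already established, so O(vacate_premises).
Premise 3 is O(stow_gear -> not vacate_premises); contrapositively O(vacate_premises -> not stow_gear). Since O(vacate_premises) holds, K gives O(not stow_gear).
Applying K to premise 1 (O(not stow_gear -> not waive_deed)) and O(not stow_gear) yields O(not waive_deed).
Premise 4 is O(not waive_deed -> not encrypt_record); since O(not waive_deed), deontic closure gives O(not encrypt_record).
Premise 5 is O(not withhold_blueprint -> encrypt_record); contrapositively O(not encrypt_record -> withhold_blueprint). Since O(not encrypt_record) holds, K gives O(withhold_blueprint).
Premise 2, O(not declare_conflict -> not withhold_blueprint), contraposes to O(withhold_blueprint -> declare_conflict); with O(withhold_blueprint) we get O(declare_conflict).
Premises 7, 8, 9 do not contribute to this derivation.
So O(declare_conflict) holds, i.e. F(not declare_conflict). The claim follows.

Yes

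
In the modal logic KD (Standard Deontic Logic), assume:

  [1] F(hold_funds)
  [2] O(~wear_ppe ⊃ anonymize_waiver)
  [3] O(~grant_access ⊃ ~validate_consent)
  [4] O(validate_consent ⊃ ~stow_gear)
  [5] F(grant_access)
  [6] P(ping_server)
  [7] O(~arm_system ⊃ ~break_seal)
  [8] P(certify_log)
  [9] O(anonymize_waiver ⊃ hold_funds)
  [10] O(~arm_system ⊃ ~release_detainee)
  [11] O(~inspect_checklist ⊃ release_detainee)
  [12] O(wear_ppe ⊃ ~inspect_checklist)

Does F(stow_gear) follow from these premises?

No

Premise 4 is O(validate_consent ⊃ ~stow_gear), but O(validate_consent) is not derivable from the premises, so it does not yield O(~stow_gear).
No other premise forces O(~stow_gear). An ideal world satisfying every premise can still have stow_gear true, so F(stow_gear) is not derivable.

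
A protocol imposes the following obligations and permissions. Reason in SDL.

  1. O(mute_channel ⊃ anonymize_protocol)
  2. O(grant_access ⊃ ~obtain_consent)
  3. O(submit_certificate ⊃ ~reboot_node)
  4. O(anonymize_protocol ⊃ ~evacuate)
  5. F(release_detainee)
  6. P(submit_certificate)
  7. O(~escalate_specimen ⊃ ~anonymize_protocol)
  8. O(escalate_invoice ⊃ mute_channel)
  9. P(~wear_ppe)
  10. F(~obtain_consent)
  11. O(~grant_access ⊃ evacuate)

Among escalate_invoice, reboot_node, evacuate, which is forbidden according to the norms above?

escalate_invoice

Premise 10, F(~obtain_consent), is equivalent to O(obtain_consent).
The contrapositive of premise 2 (O(grant_access ⊃ ~obtain_consent)) is O(obtain_consent ⊃ ~grant_access), and O(obtain_consent) is already established, so O(~grant_access).
Premise 11 is O(~grant_access ⊃ evacuate); since O(~grant_access), deontic closure gives O(evacuate).
Premise 4, O(anonymize_protocol ⊃ ~evacuate), contraposes to O(evacuate ⊃ ~anonymize_protocol); with O(evacuate) we get O(~anonymize_protocol).
Premise 1, O(mute_channel ⊃ anonymize_protocol), contraposes to O(~anonymize_protocol ⊃ ~mute_channel); with O(~anonymize_protocol) we get O(~mute_channel).
The contrapositive of premise 8 (O(escalate_invoice ⊃ mute_channel)) is O(~mute_channel ⊃ ~escalate_invoice), and O(~mute_channel) is already established, so O(~escalate_invoice).
So O(~escalate_invoice) holds, i.e. escalate_invoice is forbidden. None of the other listed options is forbidden under the premises.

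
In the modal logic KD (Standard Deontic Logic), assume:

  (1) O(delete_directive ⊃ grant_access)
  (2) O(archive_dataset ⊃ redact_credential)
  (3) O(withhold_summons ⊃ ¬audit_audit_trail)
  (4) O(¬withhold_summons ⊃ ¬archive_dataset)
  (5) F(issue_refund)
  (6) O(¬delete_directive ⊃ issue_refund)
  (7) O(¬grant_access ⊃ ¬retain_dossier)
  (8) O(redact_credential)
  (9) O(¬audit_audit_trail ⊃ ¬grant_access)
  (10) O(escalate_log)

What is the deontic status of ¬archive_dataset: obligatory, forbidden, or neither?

Premise 5 is F(issue_refund), i.e. O(¬issue_refund).
Premise 6 is O(¬delete_directive ⊃ issue_refund); contrapositively O(¬issue_refund ⊃ delete_directive). Since O(¬issue_refund) holds, K gives O(delete_directive).
Applying K to premise 1 (O(delete_directive ⊃ grant_access)) and O(delete_directive) yields O(grant_access).
The contrapositive of premise 9 (O(¬audit_audit_trail ⊃ ¬grant_access)) is O(grant_access ⊃ audit_audit_trail), and O(grant_access) is already established, so O(audit_audit_trail).
The contrapositive of premise 3 (O(withhold_summons ⊃ ¬audit_audit_trail)) is O(audit_audit_trail ⊃ ¬withhold_summons), and O(audit_audit_trail) is already established, so O(¬withhold_summons).
Premise 4 is O(¬withhold_summons ⊃ ¬archive_dataset); since O(¬withhold_summons), deontic closure gives O(¬archive_dataset).
Premises 2, 7, 8, 10 do not contribute to this derivation.
Hence ¬archive_dataset is obligatory.

Obligatory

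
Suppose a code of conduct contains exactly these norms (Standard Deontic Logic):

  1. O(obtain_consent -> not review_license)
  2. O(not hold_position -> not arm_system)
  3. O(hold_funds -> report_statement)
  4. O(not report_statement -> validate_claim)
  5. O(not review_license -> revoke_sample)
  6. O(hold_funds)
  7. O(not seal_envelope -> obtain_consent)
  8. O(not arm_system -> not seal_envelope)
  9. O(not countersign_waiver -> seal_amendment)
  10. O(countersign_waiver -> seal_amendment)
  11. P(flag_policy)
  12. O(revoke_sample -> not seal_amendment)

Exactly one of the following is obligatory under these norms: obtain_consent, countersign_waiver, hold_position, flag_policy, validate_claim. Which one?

Premises 10 and 9 are O(countersign_waiver -> seal_amendment) and O(not countersign_waiver -> seal_amendment); every ideal world satisfies countersign_waiver or not countersign_waiver, so in either case seal_amendment holds — hence O(seal_amendment).
Premise 12, O(revoke_sample -> not seal_amendment), contraposes to O(seal_amendment -> not revoke_sample); with O(seal_amendment) we get O(not revoke_sample).
The contrapositive of premise 5 (O(not review_license -> revoke_sample)) is O(not revoke_sample -> review_license), and O(not revoke_sample) is already established, so O(review_license).
The contrapositive of premise 1 (O(obtain_consent -> not review_license)) is O(review_license -> not obtain_consent), and O(review_license) is already established, so O(not obtain_consent).
Premise 7 is O(not seal_envelope -> obtain_consent); contrapositively O(not obtain_consent -> seal_envelope). Since O(not obtain_consent) holds, K gives O(seal_envelope).
Premise 8 is O(not arm_system -> not seal_envelope); contrapositively O(seal_envelope -> arm_system). Since O(seal_envelope) holds, K gives O(arm_system).
Premise 2, O(not hold_position -> not arm_system), contraposes to O(arm_system -> hold_position); with O(arm_system) we get O(hold_position).
So O(hold_position) holds — hold_position is obligatory. None of the other listed options is made obligatory by any chain of premises.

hold_position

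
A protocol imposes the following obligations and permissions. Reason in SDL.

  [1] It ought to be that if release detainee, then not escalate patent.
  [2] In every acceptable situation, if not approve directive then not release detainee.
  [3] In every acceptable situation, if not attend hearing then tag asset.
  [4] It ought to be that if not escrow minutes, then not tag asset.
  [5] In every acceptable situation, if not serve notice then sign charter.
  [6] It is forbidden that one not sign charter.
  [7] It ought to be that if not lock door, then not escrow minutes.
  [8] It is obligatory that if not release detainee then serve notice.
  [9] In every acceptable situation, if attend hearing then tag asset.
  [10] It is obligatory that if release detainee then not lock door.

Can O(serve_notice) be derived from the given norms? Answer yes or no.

Yes

By case analysis on ¬attend_hearing: premise 3 gives O(¬attend_hearing → tag_asset) and premise 9 gives O(attend_hearing → tag_asset), so O(tag_asset) either way.
Premise 4, O(¬escrow_minutes → ¬tag_asset), contraposes to O(tag_asset → escrow_minutes); with O(tag_asset) we get O(escrow_minutes).
Premise 7, O(¬lock_door → ¬escrow_minutes), contraposes to O(escrow_minutes → lock_door); with O(escrow_minutes) we get O(lock_door).
Premise 10 is O(release_detainee → ¬lock_door); contrapositively O(lock_door → ¬release_detainee). Since O(lock_door) holds, K gives O(¬release_detainee).
Applying K to premise 8 (O(¬release_detainee → serve_notice)) and O(¬release_detainee) yields O(serve_notice).
Premises 1, 2, 5, 6 do not contribute to this derivation.
So O(serve_notice) follows.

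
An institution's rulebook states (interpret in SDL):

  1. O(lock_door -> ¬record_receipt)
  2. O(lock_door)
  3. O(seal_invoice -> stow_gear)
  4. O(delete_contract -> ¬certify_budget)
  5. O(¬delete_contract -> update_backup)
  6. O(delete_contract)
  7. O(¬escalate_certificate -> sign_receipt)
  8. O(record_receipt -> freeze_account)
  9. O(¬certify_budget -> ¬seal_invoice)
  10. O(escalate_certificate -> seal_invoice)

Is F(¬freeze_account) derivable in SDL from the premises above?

No

Premise 8 is O(record_receipt -> freeze_account), but O(record_receipt) is not derivable from the premises, so it does not yield O(freeze_account).
No other premise forces O(freeze_account). An ideal world satisfying every premise can still have ¬freeze_account true, so F(¬freeze_account) is not derivable.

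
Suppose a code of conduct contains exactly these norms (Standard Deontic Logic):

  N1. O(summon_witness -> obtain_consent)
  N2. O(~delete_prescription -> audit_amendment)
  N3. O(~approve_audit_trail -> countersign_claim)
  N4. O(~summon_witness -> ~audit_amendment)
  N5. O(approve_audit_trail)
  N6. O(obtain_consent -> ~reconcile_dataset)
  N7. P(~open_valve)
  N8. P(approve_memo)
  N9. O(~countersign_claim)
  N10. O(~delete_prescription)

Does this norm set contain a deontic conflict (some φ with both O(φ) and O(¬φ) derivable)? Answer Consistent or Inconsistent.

Premise 3 is O(~approve_audit_trail -> countersign_claim), but O(~approve_audit_trail) is not derivable from the premises, so it does not yield O(countersign_claim).
So O(countersign_claim) is not derivable, and the apparent clash with O(~countersign_claim) does not arise.
A world satisfying every obligation exists (e.g. approve_audit_trail=true, approve_memo=false, audit_amendment=true, countersign_claim=false, delete_prescription=false, obtain_consent=true, open_valve=false, reconcile_dataset=false, summon_witness=true); no atom is both obligatory and forbidden, so the set is consistent.

Consistent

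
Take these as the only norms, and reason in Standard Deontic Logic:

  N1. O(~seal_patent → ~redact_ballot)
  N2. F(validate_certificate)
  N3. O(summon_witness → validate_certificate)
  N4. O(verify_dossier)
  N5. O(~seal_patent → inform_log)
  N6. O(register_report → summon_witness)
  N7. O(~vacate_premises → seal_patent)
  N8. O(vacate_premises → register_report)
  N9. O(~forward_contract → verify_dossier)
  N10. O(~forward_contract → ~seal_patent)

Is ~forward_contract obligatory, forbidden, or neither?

F(validate_certificate) at premise 2 means O(~validate_certificate).
The contrapositive of premise 3 (O(summon_witness → validate_certificate)) is O(~validate_certificate → ~summon_witness), and O(~validate_certificate) is already established, so O(~summon_witness).
Premise 6 is O(register_report → summon_witness); contrapositively O(~summon_witness → ~register_report). Since O(~summon_witness) holds, K gives O(~register_report).
Premise 8, O(vacate_premises → register_report), contraposes to O(~register_report → ~vacate_premises); with O(~register_report) we get O(~vacate_premises).
With premise 7, O(~vacate_premises → seal_patent), the K-axiom yields O(seal_patent).
The contrapositive of premise 10 (O(~forward_contract → ~seal_patent)) is O(seal_patent → forward_contract), and O(seal_patent) is already established, so O(forward_contract).
Premises 1, 4, 5, 9 do not contribute to this derivation.
Thus O(forward_contract), which is F(~forward_contract): ~forward_contract is forbidden.

Forbidden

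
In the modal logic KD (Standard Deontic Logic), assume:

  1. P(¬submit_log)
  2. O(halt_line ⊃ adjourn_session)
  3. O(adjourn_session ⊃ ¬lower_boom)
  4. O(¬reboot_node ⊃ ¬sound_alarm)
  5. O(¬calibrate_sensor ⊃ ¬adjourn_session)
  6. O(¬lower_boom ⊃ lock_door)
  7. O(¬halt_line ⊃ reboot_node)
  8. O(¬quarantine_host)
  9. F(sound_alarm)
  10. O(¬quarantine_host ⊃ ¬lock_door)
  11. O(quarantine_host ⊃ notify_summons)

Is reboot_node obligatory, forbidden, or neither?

Obligatory

Premise 8 states O(¬quarantine_host) outright.
From O(¬quarantine_host) and premise 10, O(¬quarantine_host ⊃ ¬lock_door), we obtain O(¬lock_door).
Premise 6, O(¬lower_boom ⊃ lock_door), contraposes to O(¬lock_door ⊃ lower_boom); with O(¬lock_door) we get O(lower_boom).
Premise 3 is O(adjourn_session ⊃ ¬lower_boom); contrapositively O(lower_boom ⊃ ¬adjourn_session). Since O(lower_boom) holds, K gives O(¬adjourn_session).
Premise 2, O(halt_line ⊃ adjourn_session), contraposes to O(¬adjourn_session ⊃ ¬halt_line); with O(¬adjourn_session) we get O(¬halt_line).
From O(¬halt_line) and premise 7, O(¬halt_line ⊃ reboot_node), we obtain O(reboot_node).
Premises 1, 4, 5, 9, 11 do not contribute to this derivation.
Hence reboot_node is obligatory.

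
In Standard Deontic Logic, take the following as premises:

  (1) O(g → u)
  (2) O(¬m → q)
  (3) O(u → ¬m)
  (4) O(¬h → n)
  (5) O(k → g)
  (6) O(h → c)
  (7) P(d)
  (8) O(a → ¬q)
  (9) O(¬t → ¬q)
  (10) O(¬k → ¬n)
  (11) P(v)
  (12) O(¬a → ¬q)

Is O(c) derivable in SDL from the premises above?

By case analysis on ¬a: premise 12 gives O(¬a → ¬q) and premise 8 gives O(a → ¬q), so O(¬q) either way.
Premise 2 is O(¬m → q); contrapositively O(¬q → m). Since O(¬q) holds, K gives O(m).
Premise 3 is O(u → ¬m); contrapositively O(m → ¬u). Since O(m) holds, K gives O(¬u).
Premise 1 is O(g → u); contrapositively O(¬u → ¬g). Since O(¬u) holds, K gives O(¬g).
Premise 5, O(k → g), contraposes to O(¬g → ¬k); with O(¬g) we get O(¬k).
Premise 10 is O(¬k → ¬n); since O(¬k), deontic closure gives O(¬n).
The contrapositive of premise 4 (O(¬h → n)) is O(¬n → h), and O(¬n) is already established, so O(h).
Premise 6 is O(h → c); since O(h), deontic closure gives O(c).
Premises 7, 9, 11 do not contribute to this derivation.
So O(c) follows.

Yes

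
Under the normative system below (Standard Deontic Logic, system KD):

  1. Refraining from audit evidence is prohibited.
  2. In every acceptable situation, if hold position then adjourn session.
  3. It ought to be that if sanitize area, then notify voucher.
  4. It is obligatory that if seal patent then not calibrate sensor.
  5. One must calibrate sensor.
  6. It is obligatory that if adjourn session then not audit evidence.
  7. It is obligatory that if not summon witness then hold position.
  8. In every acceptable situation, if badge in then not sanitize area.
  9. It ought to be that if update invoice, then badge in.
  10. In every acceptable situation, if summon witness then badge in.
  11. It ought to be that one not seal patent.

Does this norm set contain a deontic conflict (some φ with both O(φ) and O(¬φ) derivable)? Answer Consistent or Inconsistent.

Consistent

Premise 4 is O(seal_patent → ¬calibrate_sensor), but O(seal_patent) is not derivable from the premises, so it does not yield O(¬calibrate_sensor).
So O(¬calibrate_sensor) is not derivable, and the apparent clash with O(calibrate_sensor) does not arise.
A world satisfying every obligation exists (e.g. adjourn_session=false, audit_evidence=true, badge_in=true, calibrate_sensor=true, hold_position=false, notify_voucher=false, sanitize_area=false, seal_patent=false, summon_witness=true, update_invoice=false); no atom is both obligatory and forbidden, so the set is consistent.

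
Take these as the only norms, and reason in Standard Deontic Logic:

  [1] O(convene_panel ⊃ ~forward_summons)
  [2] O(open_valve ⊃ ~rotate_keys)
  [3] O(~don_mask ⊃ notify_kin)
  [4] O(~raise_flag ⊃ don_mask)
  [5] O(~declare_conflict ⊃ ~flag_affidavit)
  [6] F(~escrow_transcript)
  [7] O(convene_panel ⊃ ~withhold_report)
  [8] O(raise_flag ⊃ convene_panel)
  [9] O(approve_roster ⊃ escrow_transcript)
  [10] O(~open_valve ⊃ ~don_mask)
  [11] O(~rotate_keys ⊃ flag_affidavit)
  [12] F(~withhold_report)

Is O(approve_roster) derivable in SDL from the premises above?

No

Premise 9 is O(approve_roster ⊃ escrow_transcript); even if O(escrow_transcript) held, inferring O(approve_roster) would be affirming the consequent — invalid.
No other premise forces O(approve_roster). An ideal world satisfying every premise can still have approve_roster false, so O(approve_roster) is not derivable.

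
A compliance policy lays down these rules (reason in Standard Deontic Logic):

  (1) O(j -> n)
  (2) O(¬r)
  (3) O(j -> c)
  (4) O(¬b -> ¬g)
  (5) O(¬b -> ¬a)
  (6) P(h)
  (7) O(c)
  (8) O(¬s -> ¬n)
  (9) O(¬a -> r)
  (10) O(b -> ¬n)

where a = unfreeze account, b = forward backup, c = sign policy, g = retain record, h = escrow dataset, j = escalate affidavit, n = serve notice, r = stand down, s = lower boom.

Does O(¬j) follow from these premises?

Premise 2 gives O(¬r).
The contrapositive of premise 9 (O(¬a -> r)) is O(¬r -> a), and O(¬r) is already established, so O(a).
Premise 5, O(¬b -> ¬a), contraposes to O(a -> b); with O(a) we get O(b).
Premise 10 is O(b -> ¬n); since O(b), deontic closure gives O(¬n).
Premise 1, O(j -> n), contraposes to O(¬n -> ¬j); with O(¬n) we get O(¬j).
Premises 3, 4, 6, 7, 8 do not contribute to this derivation.
So O(¬j) follows.

Yes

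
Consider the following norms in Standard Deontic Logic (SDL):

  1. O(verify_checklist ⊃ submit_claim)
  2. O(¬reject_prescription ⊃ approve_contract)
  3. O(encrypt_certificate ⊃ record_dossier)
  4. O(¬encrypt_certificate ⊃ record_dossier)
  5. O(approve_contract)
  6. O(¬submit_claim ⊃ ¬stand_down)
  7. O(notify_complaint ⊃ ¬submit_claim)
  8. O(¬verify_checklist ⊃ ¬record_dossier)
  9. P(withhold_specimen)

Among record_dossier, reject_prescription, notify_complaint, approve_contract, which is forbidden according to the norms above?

notify_complaint

Premises 3 and 4 cover both cases: O(encrypt_certificate ⊃ record_dossier) and O(¬encrypt_certificate ⊃ record_dossier). Since encrypt_certificate ∨ ¬encrypt_certificate is a tautology, O(record_dossier) follows.
Premise 8, O(¬verify_checklist ⊃ ¬record_dossier), contraposes to O(record_dossier ⊃ verify_checklist); with O(record_dossier) we get O(verify_checklist).
Applying K to premise 1 (O(verify_checklist ⊃ submit_claim)) and O(verify_checklist) yields O(submit_claim).
The contrapositive of premise 7 (O(notify_complaint ⊃ ¬submit_claim)) is O(submit_claim ⊃ ¬notify_complaint), and O(submit_claim) is already established, so O(¬notify_complaint).
So O(¬notify_complaint) holds, i.e. notify_complaint is forbidden. None of the other listed options is forbidden under the premises.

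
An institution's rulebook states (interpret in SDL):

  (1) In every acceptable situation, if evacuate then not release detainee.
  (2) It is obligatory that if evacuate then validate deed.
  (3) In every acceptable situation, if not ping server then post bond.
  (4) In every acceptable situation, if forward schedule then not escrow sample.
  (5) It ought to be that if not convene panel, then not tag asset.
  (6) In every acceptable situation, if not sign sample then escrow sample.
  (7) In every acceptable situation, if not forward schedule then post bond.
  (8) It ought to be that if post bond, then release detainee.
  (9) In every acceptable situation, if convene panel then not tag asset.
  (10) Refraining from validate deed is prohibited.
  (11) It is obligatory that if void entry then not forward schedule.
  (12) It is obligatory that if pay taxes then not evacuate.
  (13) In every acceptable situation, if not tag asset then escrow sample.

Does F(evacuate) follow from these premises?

Premises 9 and 5 cover both cases: O(convene_panel → ¬tag_asset) and O(¬convene_panel → ¬tag_asset). Since convene_panel ∨ ¬convene_panel is a tautology, O(¬tag_asset) follows.
Applying K to premise 13 (O(¬tag_asset → escrow_sample)) and O(¬tag_asset) yields O(escrow_sample).
The contrapositive of premise 4 (O(forward_schedule → ¬escrow_sample)) is O(escrow_sample → ¬forward_schedule), and O(escrow_sample) is already established, so O(¬forward_schedule).
With premise 7, O(¬forward_schedule → post_bond), the K-axiom yields O(post_bond).
Premise 8 is O(post_bond → release_detainee); since O(post_bond), deontic closure gives O(release_detainee).
Premise 1 is O(evacuate → ¬release_detainee); contrapositively O(release_detainee → ¬evacuate). Since O(release_detainee) holds, K gives O(¬evacuate).
Premises 2, 3, 6, 10, 11, 12 do not contribute to this derivation.
So O(¬evacuate) holds, i.e. F(evacuate). The claim follows.

Yes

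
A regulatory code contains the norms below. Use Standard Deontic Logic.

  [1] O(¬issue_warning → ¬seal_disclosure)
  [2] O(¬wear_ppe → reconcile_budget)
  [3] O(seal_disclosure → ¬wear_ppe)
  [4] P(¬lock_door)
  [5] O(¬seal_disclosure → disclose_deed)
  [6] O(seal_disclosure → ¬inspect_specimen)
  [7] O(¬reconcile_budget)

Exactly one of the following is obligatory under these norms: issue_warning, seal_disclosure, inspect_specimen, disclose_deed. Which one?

Premise 7 gives O(¬reconcile_budget).
The contrapositive of premise 2 (O(¬wear_ppe → reconcile_budget)) is O(¬reconcile_budget → wear_ppe), and O(¬reconcile_budget) is already established, so O(wear_ppe).
Premise 3, O(seal_disclosure → ¬wear_ppe), contraposes to O(wear_ppe → ¬seal_disclosure); with O(wear_ppe) we get O(¬seal_disclosure).
Premise 5 is O(¬seal_disclosure → disclose_deed); since O(¬seal_disclosure), deontic closure gives O(disclose_deed).
So O(disclose_deed) holds — disclose_deed is obligatory. None of the other listed options is made obligatory by any chain of premises.

disclose_deed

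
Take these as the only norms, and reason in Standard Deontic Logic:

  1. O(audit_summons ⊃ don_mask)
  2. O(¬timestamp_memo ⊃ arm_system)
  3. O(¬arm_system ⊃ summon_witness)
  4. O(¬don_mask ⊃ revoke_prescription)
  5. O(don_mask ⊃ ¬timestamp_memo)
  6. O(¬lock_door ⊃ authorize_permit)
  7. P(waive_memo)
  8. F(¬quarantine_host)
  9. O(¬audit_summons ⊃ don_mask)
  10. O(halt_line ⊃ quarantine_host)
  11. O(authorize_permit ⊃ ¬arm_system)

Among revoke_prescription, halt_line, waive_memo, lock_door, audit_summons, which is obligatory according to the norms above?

lock_door

Premises 1 and 9 are O(audit_summons ⊃ don_mask) and O(¬audit_summons ⊃ don_mask); every ideal world satisfies audit_summons or ¬audit_summons, so in either case don_mask holds — hence O(don_mask).
From O(don_mask) and premise 5, O(don_mask ⊃ ¬timestamp_memo), we obtain O(¬timestamp_memo).
With premise 2, O(¬timestamp_memo ⊃ arm_system), the K-axiom yields O(arm_system).
Premise 11 is O(authorize_permit ⊃ ¬arm_system); contrapositively O(arm_system ⊃ ¬authorize_permit). Since O(arm_system) holds, K gives O(¬authorize_permit).
Premise 6 is O(¬lock_door ⊃ authorize_permit); contrapositively O(¬authorize_permit ⊃ lock_door). Since O(¬authorize_permit) holds, K gives O(lock_door).
So O(lock_door) holds — lock_door is obligatory. None of the other listed options is made obligatory by any chain of premises.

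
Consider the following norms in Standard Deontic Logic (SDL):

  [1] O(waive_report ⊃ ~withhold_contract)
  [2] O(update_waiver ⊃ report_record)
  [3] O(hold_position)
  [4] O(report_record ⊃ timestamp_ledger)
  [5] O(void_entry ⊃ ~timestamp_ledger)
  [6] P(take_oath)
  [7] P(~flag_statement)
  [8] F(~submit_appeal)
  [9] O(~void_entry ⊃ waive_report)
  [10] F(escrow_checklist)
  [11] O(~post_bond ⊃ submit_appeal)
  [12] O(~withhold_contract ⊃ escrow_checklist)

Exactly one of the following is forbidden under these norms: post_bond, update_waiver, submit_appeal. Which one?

Premise 10, F(escrow_checklist), is equivalent to O(~escrow_checklist).
The contrapositive of premise 12 (O(~withhold_contract ⊃ escrow_checklist)) is O(~escrow_checklist ⊃ withhold_contract), and O(~escrow_checklist) is already established, so O(withhold_contract).
Premise 1, O(waive_report ⊃ ~withhold_contract), contraposes to O(withhold_contract ⊃ ~waive_report); with O(withhold_contract) we get O(~waive_report).
Premise 9, O(~void_entry ⊃ waive_report), contraposes to O(~waive_report ⊃ void_entry); with O(~waive_report) we get O(void_entry).
Premise 5 is O(void_entry ⊃ ~timestamp_ledger); since O(void_entry), deontic closure gives O(~timestamp_ledger).
The contrapositive of premise 4 (O(report_record ⊃ timestamp_ledger)) is O(~timestamp_ledger ⊃ ~report_record), and O(~timestamp_ledger) is already established, so O(~report_record).
Premise 2, O(update_waiver ⊃ report_record), contraposes to O(~report_record ⊃ ~update_waiver); with O(~report_record) we get O(~update_waiver).
So O(~update_waiver) holds, i.e. update_waiver is forbidden. None of the other listed options is forbidden under the premises.

update_waiver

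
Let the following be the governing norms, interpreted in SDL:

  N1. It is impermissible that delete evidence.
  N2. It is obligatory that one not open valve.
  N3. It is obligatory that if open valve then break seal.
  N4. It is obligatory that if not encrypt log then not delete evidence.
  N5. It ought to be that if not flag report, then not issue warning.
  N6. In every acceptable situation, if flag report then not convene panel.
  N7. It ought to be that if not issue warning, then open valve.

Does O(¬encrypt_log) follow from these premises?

No

Premise 4 is O(¬encrypt_log → ¬delete_evidence); even if O(¬delete_evidence) held, inferring O(¬encrypt_log) would be affirming the consequent — invalid.
No other premise forces O(¬encrypt_log). An ideal world satisfying every premise can still have ¬encrypt_log false, so O(¬encrypt_log) is not derivable.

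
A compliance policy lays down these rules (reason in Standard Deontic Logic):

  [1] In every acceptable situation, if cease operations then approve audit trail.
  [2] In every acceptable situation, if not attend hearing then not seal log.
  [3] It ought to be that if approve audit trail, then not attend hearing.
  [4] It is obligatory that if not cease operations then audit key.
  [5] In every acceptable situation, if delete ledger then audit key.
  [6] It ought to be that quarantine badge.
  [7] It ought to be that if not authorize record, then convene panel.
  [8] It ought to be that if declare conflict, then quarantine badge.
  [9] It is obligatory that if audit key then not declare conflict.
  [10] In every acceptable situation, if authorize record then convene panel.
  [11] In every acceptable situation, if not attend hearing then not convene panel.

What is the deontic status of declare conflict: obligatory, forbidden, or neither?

Premises 7 and 10 cover both cases: O(¬authorize_record → convene_panel) and O(authorize_record → convene_panel). Since ¬authorize_record ∨ authorize_record is a tautology, O(convene_panel) follows.
The contrapositive of premise 11 (O(¬attend_hearing → ¬convene_panel)) is O(convene_panel → attend_hearing), and O(convene_panel) is already established, so O(attend_hearing).
The contrapositive of premise 3 (O(approve_audit_trail → ¬attend_hearing)) is O(attend_hearing → ¬approve_audit_trail), and O(attend_hearing) is already established, so O(¬approve_audit_trail).
Premise 1 is O(cease_operations → approve_audit_trail); contrapositively O(¬approve_audit_trail → ¬cease_operations). Since O(¬approve_audit_trail) holds, K gives O(¬cease_operations).
Applying K to premise 4 (O(¬cease_operations → audit_key)) and O(¬cease_operations) yields O(audit_key).
From O(audit_key) and premise 9, O(audit_key → ¬declare_conflict), we obtain O(¬declare_conflict).
Premises 2, 5, 6, 8 do not contribute to this derivation.
Thus O(¬declare_conflict), which is F(declare_conflict): declare_conflict is forbidden.

Forbidden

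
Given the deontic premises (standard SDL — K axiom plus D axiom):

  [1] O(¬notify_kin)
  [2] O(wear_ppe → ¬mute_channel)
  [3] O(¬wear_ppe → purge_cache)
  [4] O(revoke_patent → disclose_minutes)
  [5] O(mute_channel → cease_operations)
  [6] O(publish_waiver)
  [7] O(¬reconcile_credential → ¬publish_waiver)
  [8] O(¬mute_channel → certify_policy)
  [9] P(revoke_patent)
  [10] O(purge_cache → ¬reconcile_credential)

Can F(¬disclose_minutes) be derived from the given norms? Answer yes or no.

Premise 4 is O(revoke_patent → disclose_minutes), but O(revoke_patent) is not derivable from the premises (the permission P(revoke_patent) asserts only ¬O(¬revoke_patent), not O(revoke_patent)), so it does not yield O(disclose_minutes).
No other premise forces O(disclose_minutes). An ideal world satisfying every premise can still have ¬disclose_minutes true, so F(¬disclose_minutes) is not derivable.

No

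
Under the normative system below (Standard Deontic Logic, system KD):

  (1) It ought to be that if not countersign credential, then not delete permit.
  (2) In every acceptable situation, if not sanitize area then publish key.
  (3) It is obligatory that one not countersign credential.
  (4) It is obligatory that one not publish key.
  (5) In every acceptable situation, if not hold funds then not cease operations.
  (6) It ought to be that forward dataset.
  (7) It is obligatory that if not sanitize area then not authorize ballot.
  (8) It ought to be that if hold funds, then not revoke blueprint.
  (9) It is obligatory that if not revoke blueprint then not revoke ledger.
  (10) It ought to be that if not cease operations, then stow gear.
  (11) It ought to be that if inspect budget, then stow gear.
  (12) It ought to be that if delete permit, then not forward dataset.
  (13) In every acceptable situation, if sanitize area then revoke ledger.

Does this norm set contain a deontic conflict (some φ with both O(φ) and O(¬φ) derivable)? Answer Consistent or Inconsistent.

Consistent

Premise 12 is O(delete_permit → ¬forward_dataset), but O(delete_permit) is not derivable from the premises, so it does not yield O(¬forward_dataset).
So O(¬forward_dataset) is not derivable, and the apparent clash with O(forward_dataset) does not arise.
A world satisfying every obligation exists (e.g. authorize_ballot=false, cease_operations=false, countersign_credential=false, delete_permit=false, forward_dataset=true, hold_funds=false, inspect_budget=false, publish_key=false, revoke_blueprint=true, revoke_ledger=true, sanitize_area=true, stow_gear=true); no atom is both obligatory and forbidden, so the set is consistent.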